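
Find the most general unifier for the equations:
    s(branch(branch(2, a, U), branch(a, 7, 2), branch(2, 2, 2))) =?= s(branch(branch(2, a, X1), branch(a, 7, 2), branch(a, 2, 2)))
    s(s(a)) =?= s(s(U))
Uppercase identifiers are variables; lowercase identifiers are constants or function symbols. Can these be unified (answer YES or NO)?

Decompose s/1: branch(branch(2, a, U), branch(a, 7, 2), branch(2, 2, 2)) =?= branch(branch(2, a, X1), branch(a, 7, 2), branch(a, 2, 2)).
Decompose branch/3: branch(2, a, U) =?= branch(2, a, X1),  branch(a, 7, 2) =?= branch(a, 7, 2),  branch(2, 2, 2) =?= branch(a, 2, 2).
Decompose branch/3: 2 =?= 2,  a =?= a,  U =?= X1.
Delete trivial equation 2 =?= 2.
Delete trivial equation a =?= a.
Bind U := X1; substituting into the one remaining equation that mentions U gives: s(s(a)) =?= s(s(X1)).
Delete trivial equation branch(a, 7, 2) =?= branch(a, 7, 2).
Decompose branch/3: 2 =?= a,  2 =?= 2,  2 =?= 2.
Clash: constants 2 and a differ; no unifier exists.

NO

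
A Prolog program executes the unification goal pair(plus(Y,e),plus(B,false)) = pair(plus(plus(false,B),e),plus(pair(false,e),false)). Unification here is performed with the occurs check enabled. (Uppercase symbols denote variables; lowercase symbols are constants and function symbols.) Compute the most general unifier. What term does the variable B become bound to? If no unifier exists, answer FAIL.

pair(false,e)

Decompose pair/2: plus(Y,e) = plus(plus(false,B),e),  plus(B,false) = plus(pair(false,e),false).
Decompose plus/2: Y = plus(false,B),  e = e.
Bind Y := plus(false,B); no other remaining equation mentions Y.
Delete trivial equation e = e.
Decompose plus/2: B = pair(false,e),  false = false.
Bind B := pair(false,e); no other remaining equation mentions B. Substituting into the earlier binding gives Y := plus(false,pair(false,e)).
Delete trivial equation false = false.
MGU = { Y = plus(false,pair(false,e)), B = pair(false,e) }, so B = pair(false,e).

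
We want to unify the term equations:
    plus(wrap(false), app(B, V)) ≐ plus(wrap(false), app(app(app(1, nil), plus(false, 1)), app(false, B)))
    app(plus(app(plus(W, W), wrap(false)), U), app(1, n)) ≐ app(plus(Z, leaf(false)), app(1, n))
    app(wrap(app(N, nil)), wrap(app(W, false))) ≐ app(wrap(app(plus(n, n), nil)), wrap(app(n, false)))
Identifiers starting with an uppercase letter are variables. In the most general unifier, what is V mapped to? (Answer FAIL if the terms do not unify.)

Decompose plus/2: wrap(false) ≐ wrap(false),  app(B, V) ≐ app(app(app(1, nil), plus(false, 1)), app(false, B)).
Delete trivial equation wrap(false) ≐ wrap(false).
Decompose app/2: B ≐ app(app(1, nil), plus(false, 1)),  V ≐ app(false, B).
Bind B := app(app(1, nil), plus(false, 1)); substituting into the one remaining equation that mentions B gives: V ≐ app(false, app(app(1, nil), plus(false, 1))).
Bind V := app(false, app(app(1, nil), plus(false, 1))); no other remaining equation mentions V.
Decompose app/2: plus(app(plus(W, W), wrap(false)), U) ≐ plus(Z, leaf(false)),  app(1, n) ≐ app(1, n).
Decompose plus/2: app(plus(W, W), wrap(false)) ≐ Z,  U ≐ leaf(false).
Bind Z := app(plus(W, W), wrap(false)); no other remaining equation mentions Z.
Bind U := leaf(false); no other remaining equation mentions U.
Delete trivial equation app(1, n) ≐ app(1, n).
Decompose app/2: wrap(app(N, nil)) ≐ wrap(app(plus(n, n), nil)),  wrap(app(W, false)) ≐ wrap(app(n, false)).
Decompose wrap/1: app(N, nil) ≐ app(plus(n, n), nil).
Decompose app/2: N ≐ plus(n, n),  nil ≐ nil.
Bind N := plus(n, n); no other remaining equation mentions N.
Delete trivial equation nil ≐ nil.
Decompose wrap/1: app(W, false) ≐ app(n, false).
Decompose app/2: W ≐ n,  false ≐ false.
Bind W := n; no other remaining equation mentions W. Substituting into the earlier binding gives Z := app(plus(n, n), wrap(false)).
Delete trivial equation false ≐ false.
MGU = { B -> app(app(1, nil), plus(false, 1)), V -> app(false, app(app(1, nil), plus(false, 1))), Z -> app(plus(n, n), wrap(false)), U -> leaf(false), N -> plus(n, n), W -> n }, so V -> app(false, app(app(1, nil), plus(false, 1))).

app(false, app(app(1, nil), plus(false, 1)))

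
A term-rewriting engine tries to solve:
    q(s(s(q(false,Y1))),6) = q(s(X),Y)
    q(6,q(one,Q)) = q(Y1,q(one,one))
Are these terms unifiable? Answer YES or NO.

Decompose q/2: s(s(q(false,Y1))) = s(X),  6 = Y.
Decompose s/1: s(q(false,Y1)) = X.
Bind X := s(q(false,Y1)); no other remaining equation mentions X.
Bind Y := 6; no other remaining equation mentions Y.
Decompose q/2: 6 = Y1,  q(one,Q) = q(one,one).
Bind Y1 := 6; no other remaining equation mentions Y1. Substituting into the earlier binding gives X := s(q(false,6)).
Decompose q/2: one = one,  Q = one.
Delete trivial equation one = one.
Bind Q := one.
No equations remain and no clash or occurs-check failure arose, so a unifier exists.

YES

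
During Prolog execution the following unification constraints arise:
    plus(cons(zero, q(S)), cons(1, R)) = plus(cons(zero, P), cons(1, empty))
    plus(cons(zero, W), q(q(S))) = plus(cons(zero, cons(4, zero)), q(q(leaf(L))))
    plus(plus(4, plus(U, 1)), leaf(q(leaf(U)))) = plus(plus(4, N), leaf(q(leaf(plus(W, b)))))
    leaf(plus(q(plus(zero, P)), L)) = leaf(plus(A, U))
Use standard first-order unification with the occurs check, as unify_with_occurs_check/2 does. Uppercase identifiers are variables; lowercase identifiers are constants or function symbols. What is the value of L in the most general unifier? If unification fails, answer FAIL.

plus(cons(4, zero), b)

Decompose plus/2: cons(zero, q(S)) = cons(zero, P),  cons(1, R) = cons(1, empty).
Decompose cons/2: zero = zero,  q(S) = P.
Delete trivial equation zero = zero.
Bind P := q(S); substituting into the one remaining equation that mentions P gives: leaf(plus(q(plus(zero, q(S))), L)) = leaf(plus(A, U)).
Decompose cons/2: 1 = 1,  R = empty.
Delete trivial equation 1 = 1.
Bind R := empty; no other remaining equation mentions R.
Decompose plus/2: cons(zero, W) = cons(zero, cons(4, zero)),  q(q(S)) = q(q(leaf(L))).
Decompose cons/2: zero = zero,  W = cons(4, zero).
Delete trivial equation zero = zero.
Bind W := cons(4, zero); substituting into the one remaining equation that mentions W gives: plus(plus(4, plus(U, 1)), leaf(q(leaf(U)))) = plus(plus(4, N), leaf(q(leaf(plus(cons(4, zero), b))))).
Decompose q/1: q(S) = q(leaf(L)).
Decompose q/1: S = leaf(L).
Bind S := leaf(L); substituting into the one remaining equation that mentions S gives: leaf(plus(q(plus(zero, q(leaf(L)))), L)) = leaf(plus(A, U)). Substituting into the earlier binding gives P := q(leaf(L)).
Decompose plus/2: plus(4, plus(U, 1)) = plus(4, N),  leaf(q(leaf(U))) = leaf(q(leaf(plus(cons(4, zero), b)))).
Decompose plus/2: 4 = 4,  plus(U, 1) = N.
Delete trivial equation 4 = 4.
Bind N := plus(U, 1); no other remaining equation mentions N.
Decompose leaf/1: q(leaf(U)) = q(leaf(plus(cons(4, zero), b))).
Decompose q/1: leaf(U) = leaf(plus(cons(4, zero), b)).
Decompose leaf/1: U = plus(cons(4, zero), b).
Bind U := plus(cons(4, zero), b); substituting into the remaining equation gives: leaf(plus(q(plus(zero, q(leaf(L)))), L)) = leaf(plus(A, plus(cons(4, zero), b))). Substituting into the earlier binding gives N := plus(plus(cons(4, zero), b), 1).
Decompose leaf/1: plus(q(plus(zero, q(leaf(L)))), L) = plus(A, plus(cons(4, zero), b)).
Decompose plus/2: q(plus(zero, q(leaf(L)))) = A,  L = plus(cons(4, zero), b).
Bind A := q(plus(zero, q(leaf(L)))); no other remaining equation mentions A.
Bind L := plus(cons(4, zero), b). Substituting into the earlier bindings gives P := q(leaf(plus(cons(4, zero), b))), S := leaf(plus(cons(4, zero), b)), A := q(plus(zero, q(leaf(plus(cons(4, zero), b))))).
MGU = { P -> q(leaf(plus(cons(4, zero), b))), R -> empty, W -> cons(4, zero), S -> leaf(plus(cons(4, zero), b)), N -> plus(plus(cons(4, zero), b), 1), U -> plus(cons(4, zero), b), A -> q(plus(zero, q(leaf(plus(cons(4, zero), b))))), L -> plus(cons(4, zero), b) }, so L -> plus(cons(4, zero), b).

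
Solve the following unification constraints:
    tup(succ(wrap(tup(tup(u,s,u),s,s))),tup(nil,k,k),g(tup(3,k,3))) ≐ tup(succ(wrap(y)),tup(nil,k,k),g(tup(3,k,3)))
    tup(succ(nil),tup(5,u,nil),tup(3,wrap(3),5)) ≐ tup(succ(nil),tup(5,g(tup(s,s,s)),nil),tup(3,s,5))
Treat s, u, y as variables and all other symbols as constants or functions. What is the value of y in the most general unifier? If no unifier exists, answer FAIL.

tup(tup(g(tup(wrap(3),wrap(3),wrap(3))),wrap(3),g(tup(wrap(3),wrap(3),wrap(3)))),wrap(3),wrap(3))

Decompose tup/3: succ(wrap(tup(tup(u,s,u),s,s))) ≐ succ(wrap(y)),  tup(nil,k,k) ≐ tup(nil,k,k),  g(tup(3,k,3)) ≐ g(tup(3,k,3)).
Decompose succ/1: wrap(tup(tup(u,s,u),s,s)) ≐ wrap(y).
Decompose wrap/1: tup(tup(u,s,u),s,s) ≐ y.
Bind y := tup(tup(u,s,u),s,s); no other remaining equation mentions y.
Delete trivial equation tup(nil,k,k) ≐ tup(nil,k,k).
Delete trivial equation g(tup(3,k,3)) ≐ g(tup(3,k,3)).
Decompose tup/3: succ(nil) ≐ succ(nil),  tup(5,u,nil) ≐ tup(5,g(tup(s,s,s)),nil),  tup(3,wrap(3),5) ≐ tup(3,s,5).
Delete trivial equation succ(nil) ≐ succ(nil).
Decompose tup/3: 5 ≐ 5,  u ≐ g(tup(s,s,s)),  nil ≐ nil.
Delete trivial equation 5 ≐ 5.
Bind u := g(tup(s,s,s)); no other remaining equation mentions u. Substituting into the earlier binding gives y := tup(tup(g(tup(s,s,s)),s,g(tup(s,s,s))),s,s).
Delete trivial equation nil ≐ nil.
Decompose tup/3: 3 ≐ 3,  wrap(3) ≐ s,  5 ≐ 5.
Delete trivial equation 3 ≐ 3.
Bind s := wrap(3); no other remaining equation mentions s. Substituting into the earlier bindings gives y := tup(tup(g(tup(wrap(3),wrap(3),wrap(3))),wrap(3),g(tup(wrap(3),wrap(3),wrap(3)))),wrap(3),wrap(3)), u := g(tup(wrap(3),wrap(3),wrap(3))).
Delete trivial equation 5 ≐ 5.
MGU = { y := tup(tup(g(tup(wrap(3),wrap(3),wrap(3))),wrap(3),g(tup(wrap(3),wrap(3),wrap(3)))),wrap(3),wrap(3)), u := g(tup(wrap(3),wrap(3),wrap(3))), s := wrap(3) }, so y := tup(tup(g(tup(wrap(3),wrap(3),wrap(3))),wrap(3),g(tup(wrap(3),wrap(3),wrap(3)))),wrap(3),wrap(3)).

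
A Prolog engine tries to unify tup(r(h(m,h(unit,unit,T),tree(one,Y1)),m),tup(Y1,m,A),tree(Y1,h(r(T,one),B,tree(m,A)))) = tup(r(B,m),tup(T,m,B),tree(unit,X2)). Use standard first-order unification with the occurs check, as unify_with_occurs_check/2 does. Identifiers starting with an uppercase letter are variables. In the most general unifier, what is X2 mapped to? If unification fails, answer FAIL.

h(r(unit,one),h(m,h(unit,unit,unit),tree(one,unit)),tree(m,h(m,h(unit,unit,unit),tree(one,unit))))

Decompose tup/3: r(h(m,h(unit,unit,T),tree(one,Y1)),m) = r(B,m),  tup(Y1,m,A) = tup(T,m,B),  tree(Y1,h(r(T,one),B,tree(m,A))) = tree(unit,X2).
Decompose r/2: h(m,h(unit,unit,T),tree(one,Y1)) = B,  m = m.
Bind B := h(m,h(unit,unit,T),tree(one,Y1)); substituting into the 2 remaining equations that mention B gives: tup(Y1,m,A) = tup(T,m,h(m,h(unit,unit,T),tree(one,Y1))),  tree(Y1,h(r(T,one),h(m,h(unit,unit,T),tree(one,Y1)),tree(m,A))) = tree(unit,X2).
Delete trivial equation m = m.
Decompose tup/3: Y1 = T,  m = m,  A = h(m,h(unit,unit,T),tree(one,Y1)).
Bind Y1 := T; substituting into the 2 remaining equations that mention Y1 gives: A = h(m,h(unit,unit,T),tree(one,T)),  tree(T,h(r(T,one),h(m,h(unit,unit,T),tree(one,T)),tree(m,A))) = tree(unit,X2). Substituting into the earlier binding gives B := h(m,h(unit,unit,T),tree(one,T)).
Delete trivial equation m = m.
Bind A := h(m,h(unit,unit,T),tree(one,T)); substituting into the remaining equation gives: tree(T,h(r(T,one),h(m,h(unit,unit,T),tree(one,T)),tree(m,h(m,h(unit,unit,T),tree(one,T))))) = tree(unit,X2).
Decompose tree/2: T = unit,  h(r(T,one),h(m,h(unit,unit,T),tree(one,T)),tree(m,h(m,h(unit,unit,T),tree(one,T)))) = X2.
Bind T := unit; substituting into the remaining equation gives: h(r(unit,one),h(m,h(unit,unit,unit),tree(one,unit)),tree(m,h(m,h(unit,unit,unit),tree(one,unit)))) = X2. Substituting into the earlier bindings gives B := h(m,h(unit,unit,unit),tree(one,unit)), Y1 := unit, A := h(m,h(unit,unit,unit),tree(one,unit)).
Bind X2 := h(r(unit,one),h(m,h(unit,unit,unit),tree(one,unit)),tree(m,h(m,h(unit,unit,unit),tree(one,unit)))).
MGU = { B = h(m,h(unit,unit,unit),tree(one,unit)), Y1 = unit, A = h(m,h(unit,unit,unit),tree(one,unit)), T = unit, X2 = h(r(unit,one),h(m,h(unit,unit,unit),tree(one,unit)),tree(m,h(m,h(unit,unit,unit),tree(one,unit)))) }, so X2 = h(r(unit,one),h(m,h(unit,unit,unit),tree(one,unit)),tree(m,h(m,h(unit,unit,unit),tree(one,unit)))).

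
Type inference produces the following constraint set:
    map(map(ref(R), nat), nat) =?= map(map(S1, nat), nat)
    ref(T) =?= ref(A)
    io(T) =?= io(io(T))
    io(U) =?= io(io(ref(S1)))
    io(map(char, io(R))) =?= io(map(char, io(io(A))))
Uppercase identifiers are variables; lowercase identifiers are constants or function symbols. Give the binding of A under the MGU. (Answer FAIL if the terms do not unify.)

FAIL

Decompose map/2: map(ref(R), nat) =?= map(S1, nat),  nat =?= nat.
Decompose map/2: ref(R) =?= S1,  nat =?= nat.
Bind S1 := ref(R); substituting into the one remaining equation that mentions S1 gives: io(U) =?= io(io(ref(ref(R)))).
Delete trivial equation nat =?= nat.
Delete trivial equation nat =?= nat.
Decompose ref/1: T =?= A.
Bind T := A; substituting into the one remaining equation that mentions T gives: io(A) =?= io(io(A)).
Decompose io/1: A =?= io(A).
Occurs check fails: A occurs in io(A); the equation A =?= io(A) has no finite solution.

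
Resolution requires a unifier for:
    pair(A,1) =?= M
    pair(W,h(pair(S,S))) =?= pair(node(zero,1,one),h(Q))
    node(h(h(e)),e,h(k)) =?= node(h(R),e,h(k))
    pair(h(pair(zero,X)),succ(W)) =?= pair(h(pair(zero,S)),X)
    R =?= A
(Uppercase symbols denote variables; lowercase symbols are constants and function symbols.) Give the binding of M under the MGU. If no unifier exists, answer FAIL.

pair(h(e),1)

Bind M := pair(A,1); no other remaining equation mentions M.
Decompose pair/2: W =?= node(zero,1,one),  h(pair(S,S)) =?= h(Q).
Bind W := node(zero,1,one); substituting into the one remaining equation that mentions W gives: pair(h(pair(zero,X)),succ(node(zero,1,one))) =?= pair(h(pair(zero,S)),X).
Decompose h/1: pair(S,S) =?= Q.
Bind Q := pair(S,S); no other remaining equation mentions Q.
Decompose node/3: h(h(e)) =?= h(R),  e =?= e,  h(k) =?= h(k).
Decompose h/1: h(e) =?= R.
Bind R := h(e); substituting into the one remaining equation that mentions R gives: h(e) =?= A.
Delete trivial equation e =?= e.
Delete trivial equation h(k) =?= h(k).
Decompose pair/2: h(pair(zero,X)) =?= h(pair(zero,S)),  succ(node(zero,1,one)) =?= X.
Decompose h/1: pair(zero,X) =?= pair(zero,S).
Decompose pair/2: zero =?= zero,  X =?= S.
Delete trivial equation zero =?= zero.
Bind X := S; substituting into the one remaining equation that mentions X gives: succ(node(zero,1,one)) =?= S.
Bind S := succ(node(zero,1,one)); no other remaining equation mentions S. Substituting into the earlier bindings gives Q := pair(succ(node(zero,1,one)),succ(node(zero,1,one))), X := succ(node(zero,1,one)).
Bind A := h(e). Substituting into the earlier binding gives M := pair(h(e),1).
MGU = { M ↦ pair(h(e),1), W ↦ node(zero,1,one), Q ↦ pair(succ(node(zero,1,one)),succ(node(zero,1,one))), R ↦ h(e), X ↦ succ(node(zero,1,one)), S ↦ succ(node(zero,1,one)), A ↦ h(e) }, so M ↦ pair(h(e),1).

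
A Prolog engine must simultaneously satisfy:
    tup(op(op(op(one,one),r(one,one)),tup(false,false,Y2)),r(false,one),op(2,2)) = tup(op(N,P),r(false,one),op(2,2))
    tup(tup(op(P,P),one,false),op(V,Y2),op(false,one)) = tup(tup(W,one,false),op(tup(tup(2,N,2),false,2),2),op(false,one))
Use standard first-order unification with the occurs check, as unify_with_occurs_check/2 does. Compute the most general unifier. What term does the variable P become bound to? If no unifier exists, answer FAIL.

Decompose tup/3: op(op(op(one,one),r(one,one)),tup(false,false,Y2)) = op(N,P),  r(false,one) = r(false,one),  op(2,2) = op(2,2).
Decompose op/2: op(op(one,one),r(one,one)) = N,  tup(false,false,Y2) = P.
Bind N := op(op(one,one),r(one,one)); substituting into the one remaining equation that mentions N gives: tup(tup(op(P,P),one,false),op(V,Y2),op(false,one)) = tup(tup(W,one,false),op(tup(tup(2,op(op(one,one),r(one,one)),2),false,2),2),op(false,one)).
Bind P := tup(false,false,Y2); substituting into the one remaining equation that mentions P gives: tup(tup(op(tup(false,false,Y2),tup(false,false,Y2)),one,false),op(V,Y2),op(false,one)) = tup(tup(W,one,false),op(tup(tup(2,op(op(one,one),r(one,one)),2),false,2),2),op(false,one)).
Delete trivial equation r(false,one) = r(false,one).
Delete trivial equation op(2,2) = op(2,2).
Decompose tup/3: tup(op(tup(false,false,Y2),tup(false,false,Y2)),one,false) = tup(W,one,false),  op(V,Y2) = op(tup(tup(2,op(op(one,one),r(one,one)),2),false,2),2),  op(false,one) = op(false,one).
Decompose tup/3: op(tup(false,false,Y2),tup(false,false,Y2)) = W,  one = one,  false = false.
Bind W := op(tup(false,false,Y2),tup(false,false,Y2)); no other remaining equation mentions W.
Delete trivial equation one = one.
Delete trivial equation false = false.
Decompose op/2: V = tup(tup(2,op(op(one,one),r(one,one)),2),false,2),  Y2 = 2.
Bind V := tup(tup(2,op(op(one,one),r(one,one)),2),false,2); no other remaining equation mentions V.
Bind Y2 := 2; no other remaining equation mentions Y2. Substituting into the earlier bindings gives P := tup(false,false,2), W := op(tup(false,false,2),tup(false,false,2)).
Delete trivial equation op(false,one) = op(false,one).
MGU = { N = op(op(one,one),r(one,one)), P = tup(false,false,2), W = op(tup(false,false,2),tup(false,false,2)), V = tup(tup(2,op(op(one,one),r(one,one)),2),false,2), Y2 = 2 }, so P = tup(false,false,2).

tup(false,false,2)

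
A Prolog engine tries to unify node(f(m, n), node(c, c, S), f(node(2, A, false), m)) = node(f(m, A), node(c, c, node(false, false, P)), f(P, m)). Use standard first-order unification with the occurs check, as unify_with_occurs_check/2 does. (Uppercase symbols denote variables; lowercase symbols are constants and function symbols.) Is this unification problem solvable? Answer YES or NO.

YES

Decompose node/3: f(m, n) = f(m, A),  node(c, c, S) = node(c, c, node(false, false, P)),  f(node(2, A, false), m) = f(P, m).
Decompose f/2: m = m,  n = A.
Delete trivial equation m = m.
Bind A := n; substituting into the one remaining equation that mentions A gives: f(node(2, n, false), m) = f(P, m).
Decompose node/3: c = c,  c = c,  S = node(false, false, P).
Delete trivial equation c = c.
Delete trivial equation c = c.
Bind S := node(false, false, P); no other remaining equation mentions S.
Decompose f/2: node(2, n, false) = P,  m = m.
Bind P := node(2, n, false); no other remaining equation mentions P. Substituting into the earlier binding gives S := node(false, false, node(2, n, false)).
Delete trivial equation m = m.
No equations remain and no clash or occurs-check failure arose, so a unifier exists.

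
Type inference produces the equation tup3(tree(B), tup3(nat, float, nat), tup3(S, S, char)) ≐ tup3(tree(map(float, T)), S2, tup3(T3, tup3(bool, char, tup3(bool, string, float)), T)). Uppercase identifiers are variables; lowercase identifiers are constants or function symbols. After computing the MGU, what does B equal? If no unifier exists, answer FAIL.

map(float, char)

Decompose tup3/3: tree(B) ≐ tree(map(float, T)),  tup3(nat, float, nat) ≐ S2,  tup3(S, S, char) ≐ tup3(T3, tup3(bool, char, tup3(bool, string, float)), T).
Decompose tree/1: B ≐ map(float, T).
Bind B := map(float, T); no other remaining equation mentions B.
Bind S2 := tup3(nat, float, nat); no other remaining equation mentions S2.
Decompose tup3/3: S ≐ T3,  S ≐ tup3(bool, char, tup3(bool, string, float)),  char ≐ T.
Bind S := T3; substituting into the one remaining equation that mentions S gives: T3 ≐ tup3(bool, char, tup3(bool, string, float)).
Bind T3 := tup3(bool, char, tup3(bool, string, float)); no other remaining equation mentions T3. Substituting into the earlier binding gives S := tup3(bool, char, tup3(bool, string, float)).
Bind T := char. Substituting into the earlier binding gives B := map(float, char).
MGU = { B := map(float, char), S2 := tup3(nat, float, nat), S := tup3(bool, char, tup3(bool, string, float)), T3 := tup3(bool, char, tup3(bool, string, float)), T := char }, so B := map(float, char).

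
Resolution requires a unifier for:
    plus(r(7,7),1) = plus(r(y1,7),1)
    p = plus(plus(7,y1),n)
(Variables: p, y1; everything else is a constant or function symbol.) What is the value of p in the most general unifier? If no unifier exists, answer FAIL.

plus(plus(7,7),n)

Decompose plus/2: r(7,7) = r(y1,7),  1 = 1.
Decompose r/2: 7 = y1,  7 = 7.
Bind y1 := 7; substituting into the one remaining equation that mentions y1 gives: p = plus(plus(7,7),n).
Delete trivial equation 7 = 7.
Delete trivial equation 1 = 1.
Bind p := plus(plus(7,7),n).
MGU = { y1 := 7, p := plus(plus(7,7),n) }, so p := plus(plus(7,7),n).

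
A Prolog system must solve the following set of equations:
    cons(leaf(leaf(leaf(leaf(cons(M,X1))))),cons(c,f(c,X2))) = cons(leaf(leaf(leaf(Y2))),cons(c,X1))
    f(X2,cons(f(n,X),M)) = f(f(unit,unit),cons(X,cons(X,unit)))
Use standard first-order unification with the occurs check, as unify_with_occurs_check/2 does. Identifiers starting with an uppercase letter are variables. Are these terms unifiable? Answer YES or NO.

NO

Decompose cons/2: leaf(leaf(leaf(leaf(cons(M,X1))))) = leaf(leaf(leaf(Y2))),  cons(c,f(c,X2)) = cons(c,X1).
Decompose leaf/1: leaf(leaf(leaf(cons(M,X1)))) = leaf(leaf(Y2)).
Decompose leaf/1: leaf(leaf(cons(M,X1))) = leaf(Y2).
Decompose leaf/1: leaf(cons(M,X1)) = Y2.
Bind Y2 := leaf(cons(M,X1)); no other remaining equation mentions Y2.
Decompose cons/2: c = c,  f(c,X2) = X1.
Delete trivial equation c = c.
Bind X1 := f(c,X2); no other remaining equation mentions X1. Substituting into the earlier binding gives Y2 := leaf(cons(M,f(c,X2))).
Decompose f/2: X2 = f(unit,unit),  cons(f(n,X),M) = cons(X,cons(X,unit)).
Bind X2 := f(unit,unit); no other remaining equation mentions X2. Substituting into the earlier bindings gives Y2 := leaf(cons(M,f(c,f(unit,unit)))), X1 := f(c,f(unit,unit)).
Decompose cons/2: f(n,X) = X,  M = cons(X,unit).
Occurs check fails: X occurs in f(n,X); the equation X = f(n,X) has no finite solution.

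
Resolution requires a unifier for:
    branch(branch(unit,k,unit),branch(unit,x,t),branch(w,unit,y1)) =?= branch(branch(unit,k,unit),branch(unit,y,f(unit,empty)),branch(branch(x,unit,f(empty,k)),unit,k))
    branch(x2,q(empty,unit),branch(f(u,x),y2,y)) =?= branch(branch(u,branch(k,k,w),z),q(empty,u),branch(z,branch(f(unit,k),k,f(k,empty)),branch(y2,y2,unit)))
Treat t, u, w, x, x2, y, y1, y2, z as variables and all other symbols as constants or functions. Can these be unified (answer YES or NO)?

Decompose branch/3: branch(unit,k,unit) =?= branch(unit,k,unit),  branch(unit,x,t) =?= branch(unit,y,f(unit,empty)),  branch(w,unit,y1) =?= branch(branch(x,unit,f(empty,k)),unit,k).
Delete trivial equation branch(unit,k,unit) =?= branch(unit,k,unit).
Decompose branch/3: unit =?= unit,  x =?= y,  t =?= f(unit,empty).
Delete trivial equation unit =?= unit.
Bind x := y; substituting into the 2 remaining equations that mention x gives: branch(w,unit,y1) =?= branch(branch(y,unit,f(empty,k)),unit,k),  branch(x2,q(empty,unit),branch(f(u,y),y2,y)) =?= branch(branch(u,branch(k,k,w),z),q(empty,u),branch(z,branch(f(unit,k),k,f(k,empty)),branch(y2,y2,unit))).
Bind t := f(unit,empty); no other remaining equation mentions t.
Decompose branch/3: w =?= branch(y,unit,f(empty,k)),  unit =?= unit,  y1 =?= k.
Bind w := branch(y,unit,f(empty,k)); substituting into the one remaining equation that mentions w gives: branch(x2,q(empty,unit),branch(f(u,y),y2,y)) =?= branch(branch(u,branch(k,k,branch(y,unit,f(empty,k))),z),q(empty,u),branch(z,branch(f(unit,k),k,f(k,empty)),branch(y2,y2,unit))).
Delete trivial equation unit =?= unit.
Bind y1 := k; no other remaining equation mentions y1.
Decompose branch/3: x2 =?= branch(u,branch(k,k,branch(y,unit,f(empty,k))),z),  q(empty,unit) =?= q(empty,u),  branch(f(u,y),y2,y) =?= branch(z,branch(f(unit,k),k,f(k,empty)),branch(y2,y2,unit)).
Bind x2 := branch(u,branch(k,k,branch(y,unit,f(empty,k))),z); no other remaining equation mentions x2.
Decompose q/2: empty =?= empty,  unit =?= u.
Delete trivial equation empty =?= empty.
Bind u := unit; substituting into the remaining equation gives: branch(f(unit,y),y2,y) =?= branch(z,branch(f(unit,k),k,f(k,empty)),branch(y2,y2,unit)). Substituting into the earlier binding gives x2 := branch(unit,branch(k,k,branch(y,unit,f(empty,k))),z).
Decompose branch/3: f(unit,y) =?= z,  y2 =?= branch(f(unit,k),k,f(k,empty)),  y =?= branch(y2,y2,unit).
Bind z := f(unit,y); no other remaining equation mentions z. Substituting into the earlier binding gives x2 := branch(unit,branch(k,k,branch(y,unit,f(empty,k))),f(unit,y)).
Bind y2 := branch(f(unit,k),k,f(k,empty)); substituting into the remaining equation gives: y =?= branch(branch(f(unit,k),k,f(k,empty)),branch(f(unit,k),k,f(k,empty)),unit).
Bind y := branch(branch(f(unit,k),k,f(k,empty)),branch(f(unit,k),k,f(k,empty)),unit). Substituting into the earlier bindings gives x := branch(branch(f(unit,k),k,f(k,empty)),branch(f(unit,k),k,f(k,empty)),unit), w := branch(branch(branch(f(unit,k),k,f(k,empty)),branch(f(unit,k),k,f(k,empty)),unit),unit,f(empty,k)), x2 := branch(unit,branch(k,k,branch(branch(branch(f(unit,k),k,f(k,empty)),branch(f(unit,k),k,f(k,empty)),unit),unit,f(empty,k))),f(unit,branch(branch(f(unit,k),k,f(k,empty)),branch(f(unit,k),k,f(k,empty)),unit))), z := f(unit,branch(branch(f(unit,k),k,f(k,empty)),branch(f(unit,k),k,f(k,empty)),unit)).
No equations remain and no clash or occurs-check failure arose, so a unifier exists.

YES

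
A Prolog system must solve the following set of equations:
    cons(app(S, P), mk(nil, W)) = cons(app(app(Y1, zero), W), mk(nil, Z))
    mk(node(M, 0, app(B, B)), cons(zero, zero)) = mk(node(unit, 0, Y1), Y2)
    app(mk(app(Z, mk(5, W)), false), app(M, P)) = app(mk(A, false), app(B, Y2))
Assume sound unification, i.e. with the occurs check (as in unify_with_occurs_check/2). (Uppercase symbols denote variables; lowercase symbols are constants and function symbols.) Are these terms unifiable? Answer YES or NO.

YES

Decompose cons/2: app(S, P) = app(app(Y1, zero), W),  mk(nil, W) = mk(nil, Z).
Decompose app/2: S = app(Y1, zero),  P = W.
Bind S := app(Y1, zero); no other remaining equation mentions S.
Bind P := W; substituting into the one remaining equation that mentions P gives: app(mk(app(Z, mk(5, W)), false), app(M, W)) = app(mk(A, false), app(B, Y2)).
Decompose mk/2: nil = nil,  W = Z.
Delete trivial equation nil = nil.
Bind W := Z; substituting into the one remaining equation that mentions W gives: app(mk(app(Z, mk(5, Z)), false), app(M, Z)) = app(mk(A, false), app(B, Y2)). Substituting into the earlier binding gives P := Z.
Decompose mk/2: node(M, 0, app(B, B)) = node(unit, 0, Y1),  cons(zero, zero) = Y2.
Decompose node/3: M = unit,  0 = 0,  app(B, B) = Y1.
Bind M := unit; substituting into the one remaining equation that mentions M gives: app(mk(app(Z, mk(5, Z)), false), app(unit, Z)) = app(mk(A, false), app(B, Y2)).
Delete trivial equation 0 = 0.
Bind Y1 := app(B, B); no other remaining equation mentions Y1. Substituting into the earlier binding gives S := app(app(B, B), zero).
Bind Y2 := cons(zero, zero); substituting into the remaining equation gives: app(mk(app(Z, mk(5, Z)), false), app(unit, Z)) = app(mk(A, false), app(B, cons(zero, zero))).
Decompose app/2: mk(app(Z, mk(5, Z)), false) = mk(A, false),  app(unit, Z) = app(B, cons(zero, zero)).
Decompose mk/2: app(Z, mk(5, Z)) = A,  false = false.
Bind A := app(Z, mk(5, Z)); no other remaining equation mentions A.
Delete trivial equation false = false.
Decompose app/2: unit = B,  Z = cons(zero, zero).
Bind B := unit; no other remaining equation mentions B. Substituting into the earlier bindings gives S := app(app(unit, unit), zero), Y1 := app(unit, unit).
Bind Z := cons(zero, zero). Substituting into the earlier bindings gives P := cons(zero, zero), W := cons(zero, zero), A := app(cons(zero, zero), mk(5, cons(zero, zero))).
No equations remain and no clash or occurs-check failure arose, so a unifier exists.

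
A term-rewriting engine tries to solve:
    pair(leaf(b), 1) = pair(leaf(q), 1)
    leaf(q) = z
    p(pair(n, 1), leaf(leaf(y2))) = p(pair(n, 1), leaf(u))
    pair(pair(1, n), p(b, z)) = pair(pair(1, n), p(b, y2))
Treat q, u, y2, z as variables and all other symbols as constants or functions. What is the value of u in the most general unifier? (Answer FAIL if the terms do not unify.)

Decompose pair/2: leaf(b) = leaf(q),  1 = 1.
Decompose leaf/1: b = q.
Bind q := b; substituting into the one remaining equation that mentions q gives: leaf(b) = z.
Delete trivial equation 1 = 1.
Bind z := leaf(b); substituting into the one remaining equation that mentions z gives: pair(pair(1, n), p(b, leaf(b))) = pair(pair(1, n), p(b, y2)).
Decompose p/2: pair(n, 1) = pair(n, 1),  leaf(leaf(y2)) = leaf(u).
Delete trivial equation pair(n, 1) = pair(n, 1).
Decompose leaf/1: leaf(y2) = u.
Bind u := leaf(y2); no other remaining equation mentions u.
Decompose pair/2: pair(1, n) = pair(1, n),  p(b, leaf(b)) = p(b, y2).
Delete trivial equation pair(1, n) = pair(1, n).
Decompose p/2: b = b,  leaf(b) = y2.
Delete trivial equation b = b.
Bind y2 := leaf(b). Substituting into the earlier binding gives u := leaf(leaf(b)).
MGU = { q -> b, z -> leaf(b), u -> leaf(leaf(b)), y2 -> leaf(b) }, so u -> leaf(leaf(b)).

leaf(leaf(b))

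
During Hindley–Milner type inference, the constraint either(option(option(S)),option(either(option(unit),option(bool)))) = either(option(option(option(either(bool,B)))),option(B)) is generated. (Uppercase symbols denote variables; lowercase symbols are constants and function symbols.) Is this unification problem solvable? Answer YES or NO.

YES

Decompose either/2: option(option(S)) = option(option(option(either(bool,B)))),  option(either(option(unit),option(bool))) = option(B).
Decompose option/1: option(S) = option(option(either(bool,B))).
Decompose option/1: S = option(either(bool,B)).
Bind S := option(either(bool,B)); no other remaining equation mentions S.
Decompose option/1: either(option(unit),option(bool)) = B.
Bind B := either(option(unit),option(bool)). Substituting into the earlier binding gives S := option(either(bool,either(option(unit),option(bool)))).
No equations remain and no clash or occurs-check failure arose, so a unifier exists.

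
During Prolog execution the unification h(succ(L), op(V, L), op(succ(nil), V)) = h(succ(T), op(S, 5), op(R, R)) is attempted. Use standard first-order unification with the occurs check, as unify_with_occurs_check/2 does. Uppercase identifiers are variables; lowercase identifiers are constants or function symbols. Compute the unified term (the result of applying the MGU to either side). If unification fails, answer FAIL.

h(succ(5), op(succ(nil), 5), op(succ(nil), succ(nil)))

Decompose h/3: succ(L) = succ(T),  op(V, L) = op(S, 5),  op(succ(nil), V) = op(R, R).
Decompose succ/1: L = T.
Bind L := T; substituting into the one remaining equation that mentions L gives: op(V, T) = op(S, 5).
Decompose op/2: V = S,  T = 5.
Bind V := S; substituting into the one remaining equation that mentions V gives: op(succ(nil), S) = op(R, R).
Bind T := 5; no other remaining equation mentions T. Substituting into the earlier binding gives L := 5.
Decompose op/2: succ(nil) = R,  S = R.
Bind R := succ(nil); substituting into the remaining equation gives: S = succ(nil).
Bind S := succ(nil). Substituting into the earlier binding gives V := succ(nil).
Applying the MGU to either side gives h(succ(5), op(succ(nil), 5), op(succ(nil), succ(nil))).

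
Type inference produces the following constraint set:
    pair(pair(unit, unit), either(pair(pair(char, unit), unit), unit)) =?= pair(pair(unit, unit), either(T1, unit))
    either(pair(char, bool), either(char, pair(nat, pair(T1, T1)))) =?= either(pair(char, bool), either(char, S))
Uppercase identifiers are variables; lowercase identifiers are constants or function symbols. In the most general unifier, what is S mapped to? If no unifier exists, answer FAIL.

Decompose pair/2: pair(unit, unit) =?= pair(unit, unit),  either(pair(pair(char, unit), unit), unit) =?= either(T1, unit).
Delete trivial equation pair(unit, unit) =?= pair(unit, unit).
Decompose either/2: pair(pair(char, unit), unit) =?= T1,  unit =?= unit.
Bind T1 := pair(pair(char, unit), unit); substituting into the one remaining equation that mentions T1 gives: either(pair(char, bool), either(char, pair(nat, pair(pair(pair(char, unit), unit), pair(pair(char, unit), unit))))) =?= either(pair(char, bool), either(char, S)).
Delete trivial equation unit =?= unit.
Decompose either/2: pair(char, bool) =?= pair(char, bool),  either(char, pair(nat, pair(pair(pair(char, unit), unit), pair(pair(char, unit), unit)))) =?= either(char, S).
Delete trivial equation pair(char, bool) =?= pair(char, bool).
Decompose either/2: char =?= char,  pair(nat, pair(pair(pair(char, unit), unit), pair(pair(char, unit), unit))) =?= S.
Delete trivial equation char =?= char.
Bind S := pair(nat, pair(pair(pair(char, unit), unit), pair(pair(char, unit), unit))).
MGU = { T1 -> pair(pair(char, unit), unit), S -> pair(nat, pair(pair(pair(char, unit), unit), pair(pair(char, unit), unit))) }, so S -> pair(nat, pair(pair(pair(char, unit), unit), pair(pair(char, unit), unit))).

pair(nat, pair(pair(pair(char, unit), unit), pair(pair(char, unit), unit)))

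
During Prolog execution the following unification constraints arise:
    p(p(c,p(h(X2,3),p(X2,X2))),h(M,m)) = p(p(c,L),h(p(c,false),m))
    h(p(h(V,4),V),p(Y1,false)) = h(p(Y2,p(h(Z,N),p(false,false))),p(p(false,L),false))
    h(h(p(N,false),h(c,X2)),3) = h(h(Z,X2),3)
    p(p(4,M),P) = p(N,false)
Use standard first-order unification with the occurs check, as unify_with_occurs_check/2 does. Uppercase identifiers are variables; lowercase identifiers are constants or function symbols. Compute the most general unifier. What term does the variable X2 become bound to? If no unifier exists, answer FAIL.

FAIL

Decompose p/2: p(c,p(h(X2,3),p(X2,X2))) = p(c,L),  h(M,m) = h(p(c,false),m).
Decompose p/2: c = c,  p(h(X2,3),p(X2,X2)) = L.
Delete trivial equation c = c.
Bind L := p(h(X2,3),p(X2,X2)); substituting into the one remaining equation that mentions L gives: h(p(h(V,4),V),p(Y1,false)) = h(p(Y2,p(h(Z,N),p(false,false))),p(p(false,p(h(X2,3),p(X2,X2))),false)).
Decompose h/2: M = p(c,false),  m = m.
Bind M := p(c,false); substituting into the one remaining equation that mentions M gives: p(p(4,p(c,false)),P) = p(N,false).
Delete trivial equation m = m.
Decompose h/2: p(h(V,4),V) = p(Y2,p(h(Z,N),p(false,false))),  p(Y1,false) = p(p(false,p(h(X2,3),p(X2,X2))),false).
Decompose p/2: h(V,4) = Y2,  V = p(h(Z,N),p(false,false)).
Bind Y2 := h(V,4); no other remaining equation mentions Y2.
Bind V := p(h(Z,N),p(false,false)); no other remaining equation mentions V. Substituting into the earlier binding gives Y2 := h(p(h(Z,N),p(false,false)),4).
Decompose p/2: Y1 = p(false,p(h(X2,3),p(X2,X2))),  false = false.
Bind Y1 := p(false,p(h(X2,3),p(X2,X2))); no other remaining equation mentions Y1.
Delete trivial equation false = false.
Decompose h/2: h(p(N,false),h(c,X2)) = h(Z,X2),  3 = 3.
Decompose h/2: p(N,false) = Z,  h(c,X2) = X2.
Bind Z := p(N,false); no other remaining equation mentions Z. Substituting into the earlier bindings gives Y2 := h(p(h(p(N,false),N),p(false,false)),4), V := p(h(p(N,false),N),p(false,false)).
Occurs check fails: X2 occurs in h(c,X2); the equation X2 = h(c,X2) has no finite solution.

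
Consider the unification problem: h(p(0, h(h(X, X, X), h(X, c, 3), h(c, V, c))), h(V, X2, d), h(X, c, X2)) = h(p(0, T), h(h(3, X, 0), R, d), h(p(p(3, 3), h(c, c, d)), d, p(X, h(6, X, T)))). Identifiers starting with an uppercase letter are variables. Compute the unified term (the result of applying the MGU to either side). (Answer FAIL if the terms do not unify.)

Decompose h/3: p(0, h(h(X, X, X), h(X, c, 3), h(c, V, c))) = p(0, T),  h(V, X2, d) = h(h(3, X, 0), R, d),  h(X, c, X2) = h(p(p(3, 3), h(c, c, d)), d, p(X, h(6, X, T))).
Decompose p/2: 0 = 0,  h(h(X, X, X), h(X, c, 3), h(c, V, c)) = T.
Delete trivial equation 0 = 0.
Bind T := h(h(X, X, X), h(X, c, 3), h(c, V, c)); substituting into the one remaining equation that mentions T gives: h(X, c, X2) = h(p(p(3, 3), h(c, c, d)), d, p(X, h(6, X, h(h(X, X, X), h(X, c, 3), h(c, V, c))))).
Decompose h/3: V = h(3, X, 0),  X2 = R,  d = d.
Bind V := h(3, X, 0); substituting into the one remaining equation that mentions V gives: h(X, c, X2) = h(p(p(3, 3), h(c, c, d)), d, p(X, h(6, X, h(h(X, X, X), h(X, c, 3), h(c, h(3, X, 0), c))))). Substituting into the earlier binding gives T := h(h(X, X, X), h(X, c, 3), h(c, h(3, X, 0), c)).
Bind X2 := R; substituting into the one remaining equation that mentions X2 gives: h(X, c, R) = h(p(p(3, 3), h(c, c, d)), d, p(X, h(6, X, h(h(X, X, X), h(X, c, 3), h(c, h(3, X, 0), c))))).
Delete trivial equation d = d.
Decompose h/3: X = p(p(3, 3), h(c, c, d)),  c = d,  R = p(X, h(6, X, h(h(X, X, X), h(X, c, 3), h(c, h(3, X, 0), c)))).
Bind X := p(p(3, 3), h(c, c, d)); substituting into the one remaining equation that mentions X gives: R = p(p(p(3, 3), h(c, c, d)), h(6, p(p(3, 3), h(c, c, d)), h(h(p(p(3, 3), h(c, c, d)), p(p(3, 3), h(c, c, d)), p(p(3, 3), h(c, c, d))), h(p(p(3, 3), h(c, c, d)), c, 3), h(c, h(3, p(p(3, 3), h(c, c, d)), 0), c)))). Substituting into the earlier bindings gives T := h(h(p(p(3, 3), h(c, c, d)), p(p(3, 3), h(c, c, d)), p(p(3, 3), h(c, c, d))), h(p(p(3, 3), h(c, c, d)), c, 3), h(c, h(3, p(p(3, 3), h(c, c, d)), 0), c)), V := h(3, p(p(3, 3), h(c, c, d)), 0).
Clash: constants c and d differ; no unifier exists.

FAIL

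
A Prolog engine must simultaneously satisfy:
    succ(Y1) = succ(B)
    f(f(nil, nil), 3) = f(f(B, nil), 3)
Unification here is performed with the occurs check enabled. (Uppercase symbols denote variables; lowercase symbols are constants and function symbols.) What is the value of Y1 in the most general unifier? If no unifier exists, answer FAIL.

nil

Decompose succ/1: Y1 = B.
Bind Y1 := B; no other remaining equation mentions Y1.
Decompose f/2: f(nil, nil) = f(B, nil),  3 = 3.
Decompose f/2: nil = B,  nil = nil.
Bind B := nil; no other remaining equation mentions B. Substituting into the earlier binding gives Y1 := nil.
Delete trivial equation nil = nil.
Delete trivial equation 3 = 3.
MGU = { Y1 ↦ nil, B ↦ nil }, so Y1 ↦ nil.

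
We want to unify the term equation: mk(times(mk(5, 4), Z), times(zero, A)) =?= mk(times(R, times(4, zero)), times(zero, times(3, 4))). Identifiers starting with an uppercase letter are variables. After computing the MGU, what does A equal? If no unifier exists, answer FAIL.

Decompose mk/2: times(mk(5, 4), Z) =?= times(R, times(4, zero)),  times(zero, A) =?= times(zero, times(3, 4)).
Decompose times/2: mk(5, 4) =?= R,  Z =?= times(4, zero).
Bind R := mk(5, 4); no other remaining equation mentions R.
Bind Z := times(4, zero); no other remaining equation mentions Z.
Decompose times/2: zero =?= zero,  A =?= times(3, 4).
Delete trivial equation zero =?= zero.
Bind A := times(3, 4).
MGU = { R -> mk(5, 4), Z -> times(4, zero), A -> times(3, 4) }, so A -> times(3, 4).

times(3, 4)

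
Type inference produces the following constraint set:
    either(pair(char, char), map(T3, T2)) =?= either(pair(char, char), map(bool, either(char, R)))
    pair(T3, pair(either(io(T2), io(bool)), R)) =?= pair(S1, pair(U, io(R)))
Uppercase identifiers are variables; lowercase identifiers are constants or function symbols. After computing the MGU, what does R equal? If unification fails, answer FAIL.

Decompose either/2: pair(char, char) =?= pair(char, char),  map(T3, T2) =?= map(bool, either(char, R)).
Delete trivial equation pair(char, char) =?= pair(char, char).
Decompose map/2: T3 =?= bool,  T2 =?= either(char, R).
Bind T3 := bool; substituting into the one remaining equation that mentions T3 gives: pair(bool, pair(either(io(T2), io(bool)), R)) =?= pair(S1, pair(U, io(R))).
Bind T2 := either(char, R); substituting into the remaining equation gives: pair(bool, pair(either(io(either(char, R)), io(bool)), R)) =?= pair(S1, pair(U, io(R))).
Decompose pair/2: bool =?= S1,  pair(either(io(either(char, R)), io(bool)), R) =?= pair(U, io(R)).
Bind S1 := bool; no other remaining equation mentions S1.
Decompose pair/2: either(io(either(char, R)), io(bool)) =?= U,  R =?= io(R).
Bind U := either(io(either(char, R)), io(bool)); no other remaining equation mentions U.
Occurs check fails: R occurs in io(R); the equation R =?= io(R) has no finite solution.

FAIL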